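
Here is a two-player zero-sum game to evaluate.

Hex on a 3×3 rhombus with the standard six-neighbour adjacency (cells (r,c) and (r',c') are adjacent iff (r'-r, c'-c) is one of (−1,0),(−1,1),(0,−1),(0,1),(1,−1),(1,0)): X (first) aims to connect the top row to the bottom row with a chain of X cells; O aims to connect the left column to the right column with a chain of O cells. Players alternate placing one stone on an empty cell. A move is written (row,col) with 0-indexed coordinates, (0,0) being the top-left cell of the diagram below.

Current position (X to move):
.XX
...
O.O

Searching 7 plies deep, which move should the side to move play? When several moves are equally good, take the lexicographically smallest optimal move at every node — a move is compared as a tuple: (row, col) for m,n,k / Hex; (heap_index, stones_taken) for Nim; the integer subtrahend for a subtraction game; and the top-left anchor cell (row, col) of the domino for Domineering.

X's best at [.XX/.../O.O]: (2,1)

ply 1, X at .XX/.../O.O | (0,0)=-1→XXX/.../O.O; (1,0)=-1→.XX/X../O.O; (1,1)=-1→.XX/.X./O.O; (1,2)=-1→.XX/..X/O.O; (2,1)=+1→.XX/.../OXO*
ply 2, O at .XX/.../OXO | (0,0)=-1→OXX/.../OXO*; (1,0)=-1→.XX/O../OXO; (1,1)=-1→.XX/.O./OXO; (1,2)=-1→.XX/..O/OXO
ply 3, X at OXX/.../OXO | (1,0)=+1→OXX/X../OXO*; (1,1)=+1→OXX/.X./OXO; (1,2)=+1→OXX/..X/OXO
ply 4, O at OXX/X../OXO | (1,1)=-1→OXX/XO./OXO*; (1,2)=-1→OXX/X.O/OXO
ply 5, X at OXX/XO./OXO | (1,2)=+1→OXX/XOX/OXO*
ply 6: OXX/XOX/OXO is terminal -1 (O); from .XX/.../O.O depth 7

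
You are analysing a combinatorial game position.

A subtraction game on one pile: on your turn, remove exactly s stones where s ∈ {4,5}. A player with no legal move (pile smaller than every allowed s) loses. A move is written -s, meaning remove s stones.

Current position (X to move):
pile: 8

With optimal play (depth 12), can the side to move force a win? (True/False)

X winning at [8]: True

p1 X@[8]: -4[4]-1 -5[3]+1*
p2 O@[3] terminal -1; root [8] d12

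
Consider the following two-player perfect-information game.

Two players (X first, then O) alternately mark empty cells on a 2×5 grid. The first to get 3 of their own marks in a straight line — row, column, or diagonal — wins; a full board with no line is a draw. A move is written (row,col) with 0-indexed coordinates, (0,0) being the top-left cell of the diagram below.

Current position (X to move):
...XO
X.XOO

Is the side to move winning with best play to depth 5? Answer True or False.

X winning at [...XO/X.XOO]: True

p1 X@[...XO/X.XOO]: (0,0)[X..XO/X.XOO]+0 (0,1)[.X.XO/X.XOO]+1* (0,2)[..XXO/X.XOO]+1 (1,1)[...XO/XXXOO]+1
p2 O@[.X.XO/X.XOO]: (0,0)[OX.XO/X.XOO]-1* (0,2)[.XOXO/X.XOO]-1 (1,1)[.X.XO/XOXOO]-1
p3 X@[OX.XO/X.XOO]: (0,2)[OXXXO/X.XOO]+1* (1,1)[OX.XO/XXXOO]+1
p4 O@[OXXXO/X.XOO] terminal -1; root [...XO/X.XOO] d5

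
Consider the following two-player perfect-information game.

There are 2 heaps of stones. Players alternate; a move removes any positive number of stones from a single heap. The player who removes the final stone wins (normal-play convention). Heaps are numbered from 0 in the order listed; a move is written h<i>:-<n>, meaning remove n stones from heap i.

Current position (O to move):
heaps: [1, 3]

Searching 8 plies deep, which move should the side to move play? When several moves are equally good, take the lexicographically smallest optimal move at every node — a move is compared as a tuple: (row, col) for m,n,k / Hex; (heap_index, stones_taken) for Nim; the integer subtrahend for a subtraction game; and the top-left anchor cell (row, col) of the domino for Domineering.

O's best at [(1,3)]: h1:-2

[(1,3)] O move#1: h0:-1:-1/(0,3), h1:-1:-1/(1,2), h1:-2:+1/(1,1)*, h1:-3:-1/(1,0)
[(1,1)] X move#2: h0:-1:-1/(0,1)*, h1:-1:-1/(1,0)
[(0,1)] O move#3: h1:-1:+1/(0,0)*
[(0,0)] end (terminal -1, X#4); searched (1,3) to 8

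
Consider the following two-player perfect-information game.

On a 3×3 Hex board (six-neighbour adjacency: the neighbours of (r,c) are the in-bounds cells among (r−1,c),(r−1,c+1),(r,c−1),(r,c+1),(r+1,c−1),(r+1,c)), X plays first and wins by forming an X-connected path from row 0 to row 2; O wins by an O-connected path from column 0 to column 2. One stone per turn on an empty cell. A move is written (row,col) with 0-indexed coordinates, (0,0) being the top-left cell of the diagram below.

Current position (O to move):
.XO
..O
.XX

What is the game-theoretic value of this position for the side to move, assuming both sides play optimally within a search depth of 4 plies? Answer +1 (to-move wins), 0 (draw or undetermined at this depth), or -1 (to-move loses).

[.XO/..O/.XX] O move#1: (0,0):-1/OXO/..O/.XX, (1,0):-1/.XO/O.O/.XX, (1,1):+1/.XO/.OO/.XX*, (2,0):-1/.XO/..O/OXX
[.XO/.OO/.XX] X move#2: (0,0):-1/XXO/.OO/.XX*, (1,0):-1/.XO/XOO/.XX, (2,0):-1/.XO/.OO/XXX
[XXO/.OO/.XX] O move#3: (1,0):+1/XXO/OOO/.XX*, (2,0):+1/XXO/.OO/OXX
[XXO/OOO/.XX] end (terminal -1, X#4); searched .XO/..O/.XX to 4

value(.XO/..O/.XX, O) = +1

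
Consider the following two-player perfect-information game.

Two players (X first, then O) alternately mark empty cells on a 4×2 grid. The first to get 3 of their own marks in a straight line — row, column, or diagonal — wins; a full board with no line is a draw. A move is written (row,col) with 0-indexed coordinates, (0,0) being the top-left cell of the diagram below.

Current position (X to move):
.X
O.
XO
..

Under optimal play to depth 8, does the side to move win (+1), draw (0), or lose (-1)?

value(.X/O./XO/.., X) = 0

ply 1, X at .X/O./XO/.. | (0,0)=+0→XX/O./XO/..*; (1,1)=+0→.X/OX/XO/..; (3,0)=+0→.X/O./XO/X.; (3,1)=+0→.X/O./XO/.X
ply 2, O at XX/O./XO/.. | (1,1)=+0→XX/OO/XO/..*; (3,0)=+0→XX/O./XO/O.; (3,1)=+0→XX/O./XO/.O
ply 3, X at XX/OO/XO/.. | (3,0)=-1→XX/OO/XO/X.; (3,1)=+0→XX/OO/XO/.X*
ply 4, O at XX/OO/XO/.X | (3,0)=+0→XX/OO/XO/OX*
ply 5: XX/OO/XO/OX is terminal +0 (X); from .X/O./XO/.. depth 8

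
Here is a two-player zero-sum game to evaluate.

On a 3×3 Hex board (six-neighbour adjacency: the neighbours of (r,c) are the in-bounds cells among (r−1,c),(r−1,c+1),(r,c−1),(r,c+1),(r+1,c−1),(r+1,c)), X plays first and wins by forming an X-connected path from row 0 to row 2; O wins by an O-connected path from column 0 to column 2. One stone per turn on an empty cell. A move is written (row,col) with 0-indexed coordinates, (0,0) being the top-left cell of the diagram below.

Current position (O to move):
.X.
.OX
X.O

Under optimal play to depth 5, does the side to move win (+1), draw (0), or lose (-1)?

value(.X./.OX/X.O, O) = +1

ply 1, O at .X./.OX/X.O | (0,0)=-1→OX./.OX/X.O; (0,2)=-1→.XO/.OX/X.O; (1,0)=+1→.X./OOX/X.O*; (2,1)=-1→.X./.OX/XOO
ply 2, X at .X./OOX/X.O | (0,0)=-1→XX./OOX/X.O*; (0,2)=-1→.XX/OOX/X.O; (2,1)=-1→.X./OOX/XXO
ply 3, O at XX./OOX/X.O | (0,2)=+1→XXO/OOX/X.O*; (2,1)=+1→XX./OOX/XOO
ply 4: XXO/OOX/X.O is terminal -1 (X); from .X./.OX/X.O depth 5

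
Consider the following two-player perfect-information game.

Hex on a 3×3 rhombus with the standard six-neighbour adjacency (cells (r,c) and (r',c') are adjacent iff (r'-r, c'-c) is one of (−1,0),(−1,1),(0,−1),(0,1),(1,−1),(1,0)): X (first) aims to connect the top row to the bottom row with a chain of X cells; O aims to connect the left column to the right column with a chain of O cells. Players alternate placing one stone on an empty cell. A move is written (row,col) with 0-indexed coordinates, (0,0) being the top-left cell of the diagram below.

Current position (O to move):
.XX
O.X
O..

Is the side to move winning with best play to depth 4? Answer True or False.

O winning at [.XX/O.X/O..]: False

p1 O@[.XX/O.X/O..]: (0,0)[OXX/O.X/O..]-1* (1,1)[.XX/OOX/O..]-1 (2,1)[.XX/O.X/OO.]-1 (2,2)[.XX/O.X/O.O]-1
p2 X@[OXX/O.X/O..]: (1,1)[OXX/OXX/O..]+1* (2,1)[OXX/O.X/OX.]+1 (2,2)[OXX/O.X/O.X]+1
p3 O@[OXX/OXX/O..]: (2,1)[OXX/OXX/OO.]-1* (2,2)[OXX/OXX/O.O]-1
p4 X@[OXX/OXX/OO.]: (2,2)[OXX/OXX/OOX]+1*
p5 O@[OXX/OXX/OOX] terminal -1; root [.XX/O.X/O..] d4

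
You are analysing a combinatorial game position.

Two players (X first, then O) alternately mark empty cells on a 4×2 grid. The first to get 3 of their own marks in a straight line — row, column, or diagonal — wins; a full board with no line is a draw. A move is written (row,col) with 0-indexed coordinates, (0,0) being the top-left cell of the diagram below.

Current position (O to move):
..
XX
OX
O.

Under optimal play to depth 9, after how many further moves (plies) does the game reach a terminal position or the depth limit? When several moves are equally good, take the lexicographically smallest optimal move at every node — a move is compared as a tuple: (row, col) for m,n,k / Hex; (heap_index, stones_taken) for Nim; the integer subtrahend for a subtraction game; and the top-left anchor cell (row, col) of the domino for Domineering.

ply 1, O at ../XX/OX/O. | (0,0)=-1→O./XX/OX/O.*; (0,1)=-1→.O/XX/OX/O.; (3,1)=-1→../XX/OX/OO
ply 2, X at O./XX/OX/O. | (0,1)=+1→OX/XX/OX/O.*; (3,1)=+1→O./XX/OX/OX
ply 3: OX/XX/OX/O. is terminal -1 (O); from ../XX/OX/O. depth 9

PV length from [../XX/OX/O.]: 2 plies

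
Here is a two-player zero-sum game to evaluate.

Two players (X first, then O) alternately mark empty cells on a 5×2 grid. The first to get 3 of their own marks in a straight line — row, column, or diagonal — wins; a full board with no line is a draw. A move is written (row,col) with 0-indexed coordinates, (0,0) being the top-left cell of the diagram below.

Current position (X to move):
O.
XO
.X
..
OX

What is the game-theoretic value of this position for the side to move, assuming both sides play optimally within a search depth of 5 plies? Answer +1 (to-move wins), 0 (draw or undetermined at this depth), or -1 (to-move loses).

ply 1, X at O./XO/.X/../OX | (0,1)=+0→OX/XO/.X/../OX; (2,0)=+1→O./XO/XX/../OX*; (3,0)=+1→O./XO/.X/X./OX; (3,1)=+1→O./XO/.X/.X/OX
ply 2, O at O./XO/XX/../OX | (0,1)=-1→OO/XO/XX/../OX*; (3,0)=-1→O./XO/XX/O./OX; (3,1)=-1→O./XO/XX/.O/OX
ply 3, X at OO/XO/XX/../OX | (3,0)=+1→OO/XO/XX/X./OX*; (3,1)=+1→OO/XO/XX/.X/OX
ply 4: OO/XO/XX/X./OX is terminal -1 (O); from O./XO/.X/../OX depth 5

value(O./XO/.X/../OX, X) = +1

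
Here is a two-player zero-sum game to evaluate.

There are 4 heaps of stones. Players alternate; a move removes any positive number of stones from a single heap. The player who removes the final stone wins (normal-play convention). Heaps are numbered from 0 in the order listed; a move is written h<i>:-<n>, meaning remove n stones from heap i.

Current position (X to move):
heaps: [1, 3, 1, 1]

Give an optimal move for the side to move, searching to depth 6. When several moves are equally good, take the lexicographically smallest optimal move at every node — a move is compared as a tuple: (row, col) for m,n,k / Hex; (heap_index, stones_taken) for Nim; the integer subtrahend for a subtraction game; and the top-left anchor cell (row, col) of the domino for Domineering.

ply 1, X at (1,3,1,1) | h0:-1=-1→(0,3,1,1); h1:-1=-1→(1,2,1,1); h1:-2=+1→(1,1,1,1)*; h1:-3=-1→(1,0,1,1); h2:-1=-1→(1,3,0,1); h3:-1=-1→(1,3,1,0)
ply 2, O at (1,1,1,1) | h0:-1=-1→(0,1,1,1)*; h1:-1=-1→(1,0,1,1); h2:-1=-1→(1,1,0,1); h3:-1=-1→(1,1,1,0)
ply 3, X at (0,1,1,1) | h1:-1=+1→(0,0,1,1)*; h2:-1=+1→(0,1,0,1); h3:-1=+1→(0,1,1,0)
ply 4, O at (0,0,1,1) | h2:-1=-1→(0,0,0,1)*; h3:-1=-1→(0,0,1,0)
ply 5, X at (0,0,0,1) | h3:-1=+1→(0,0,0,0)*
ply 6: (0,0,0,0) is terminal -1 (O); from (1,3,1,1) depth 6

X's best at [(1,3,1,1)]: h1:-2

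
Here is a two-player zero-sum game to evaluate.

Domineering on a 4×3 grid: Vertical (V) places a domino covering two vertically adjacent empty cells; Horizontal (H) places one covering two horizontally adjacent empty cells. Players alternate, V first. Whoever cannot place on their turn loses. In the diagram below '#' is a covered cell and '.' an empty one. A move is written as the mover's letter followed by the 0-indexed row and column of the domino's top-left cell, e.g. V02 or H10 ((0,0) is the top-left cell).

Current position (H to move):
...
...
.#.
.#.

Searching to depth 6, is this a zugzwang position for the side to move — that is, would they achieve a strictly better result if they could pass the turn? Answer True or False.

ply 1, H at .../.../.#./.#. | H00=-1→##./.../.#./.#.*; H01=-1→.##/.../.#./.#.; H10=-1→.../##./.#./.#.; H11=-1→.../.##/.#./.#.
ply 2, V at ##./.../.#./.#. | V02=+1→###/..#/.#./.#.*; V10=+1→##./#../##./.#.; V12=+1→##./..#/.##/.#.; V20=+1→##./.../##./##.; V22=+1→##./.../.##/.##
ply 3, H at ###/..#/.#./.#. | H10=-1→###/###/.#./.#.*
ply 4, V at ###/###/.#./.#. | V20=+1→###/###/##./##.*; V22=+1→###/###/.##/.##
ply 5: ###/###/##./##. is terminal -1 (H); from .../.../.#./.#. depth 6
pass branch (V moves first from the same position):
  | ply 1, V at .../.../.#./.#. | V00=+1→#../#../.#./.#.*; V01=+1→.#./.#./.#./.#.; V02=+1→..#/..#/.#./.#.; V10=-1→.../#../##./.#.; V12=-1→.../..#/.##/.#.; V20=+1→.../.../##./##.; V22=+1→.../.../.##/.##
  | ply 2, H at #../#../.#./.#. | H01=-1→###/#../.#./.#.*; H11=-1→#../###/.#./.#.
  | ply 3, V at ###/#../.#./.#. | V12=+1→###/#.#/.##/.#.*; V20=+1→###/#../##./##.; V22=+1→###/#../.##/.##
  | ply 4: ###/#.#/.##/.#. is terminal -1 (H); from .../.../.#./.#. depth 6
H moving scores -1; H passing scores -1

zugzwang(.../.../.#./.#., H) = False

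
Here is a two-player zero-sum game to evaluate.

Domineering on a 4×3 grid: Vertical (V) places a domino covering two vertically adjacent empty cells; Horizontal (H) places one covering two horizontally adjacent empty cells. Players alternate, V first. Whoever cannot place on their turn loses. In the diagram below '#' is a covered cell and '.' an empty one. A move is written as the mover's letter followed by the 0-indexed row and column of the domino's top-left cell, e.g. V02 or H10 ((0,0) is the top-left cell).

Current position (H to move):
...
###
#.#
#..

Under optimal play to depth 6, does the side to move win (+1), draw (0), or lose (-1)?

p1 H@[.../###/#.#/#..]: H00[##./###/#.#/#..]-1 H01[.##/###/#.#/#..]-1 H31[.../###/#.#/###]+1*
p2 V@[.../###/#.#/###] terminal -1; root [.../###/#.#/#..] d6

value(.../###/#.#/#.., H) = +1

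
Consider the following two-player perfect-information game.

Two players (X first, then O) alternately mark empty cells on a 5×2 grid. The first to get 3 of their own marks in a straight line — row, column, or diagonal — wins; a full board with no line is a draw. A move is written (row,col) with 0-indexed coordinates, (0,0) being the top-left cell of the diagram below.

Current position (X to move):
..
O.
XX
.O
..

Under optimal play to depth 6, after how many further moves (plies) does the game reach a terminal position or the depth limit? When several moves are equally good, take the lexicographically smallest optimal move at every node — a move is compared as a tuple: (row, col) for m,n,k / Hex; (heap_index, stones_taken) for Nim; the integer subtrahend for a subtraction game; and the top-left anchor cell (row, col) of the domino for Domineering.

ply 1, X at ../O./XX/.O/.. | (0,0)=+0→X./O./XX/.O/..*; (0,1)=+0→.X/O./XX/.O/..; (1,1)=+0→../OX/XX/.O/..; (3,0)=+0→../O./XX/XO/..; (4,0)=+0→../O./XX/.O/X.; (4,1)=+0→../O./XX/.O/.X
ply 2, O at X./O./XX/.O/.. | (0,1)=+0→XO/O./XX/.O/..*; (1,1)=+0→X./OO/XX/.O/..; (3,0)=+0→X./O./XX/OO/..; (4,0)=+0→X./O./XX/.O/O.; (4,1)=+0→X./O./XX/.O/.O
ply 3, X at XO/O./XX/.O/.. | (1,1)=+0→XO/OX/XX/.O/..*; (3,0)=+0→XO/O./XX/XO/..; (4,0)=+0→XO/O./XX/.O/X.; (4,1)=+0→XO/O./XX/.O/.X
ply 4, O at XO/OX/XX/.O/.. | (3,0)=+0→XO/OX/XX/OO/..*; (4,0)=+0→XO/OX/XX/.O/O.; (4,1)=+0→XO/OX/XX/.O/.O
ply 5, X at XO/OX/XX/OO/.. | (4,0)=+0→XO/OX/XX/OO/X.*; (4,1)=+0→XO/OX/XX/OO/.X
ply 6, O at XO/OX/XX/OO/X. | (4,1)=+0→XO/OX/XX/OO/XO*
ply 7: XO/OX/XX/OO/XO is terminal +0 (X); from ../O./XX/.O/.. depth 6

PV length from [../O./XX/.O/..]: 6 plies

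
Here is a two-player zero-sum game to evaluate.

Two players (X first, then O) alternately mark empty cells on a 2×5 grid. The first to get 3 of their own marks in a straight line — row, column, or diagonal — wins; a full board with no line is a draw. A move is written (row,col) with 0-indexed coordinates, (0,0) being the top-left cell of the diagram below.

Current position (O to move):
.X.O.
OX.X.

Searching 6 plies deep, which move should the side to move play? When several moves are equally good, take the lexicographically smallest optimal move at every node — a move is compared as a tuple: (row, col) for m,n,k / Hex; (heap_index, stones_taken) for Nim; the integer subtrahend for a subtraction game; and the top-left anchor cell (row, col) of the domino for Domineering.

ply 1, O at .X.O./OX.X. | (0,0)=-1→OX.O./OX.X.; (0,2)=-1→.XOO./OX.X.; (0,4)=-1→.X.OO/OX.X.; (1,2)=+0→.X.O./OXOX.*; (1,4)=-1→.X.O./OX.XO
ply 2, X at .X.O./OXOX. | (0,0)=+0→XX.O./OXOX.*; (0,2)=+0→.XXO./OXOX.; (0,4)=+0→.X.OX/OXOX.; (1,4)=+0→.X.O./OXOXX
ply 3, O at XX.O./OXOX. | (0,2)=+0→XXOO./OXOX.*; (0,4)=-1→XX.OO/OXOX.; (1,4)=-1→XX.O./OXOXO
ply 4, X at XXOO./OXOX. | (0,4)=+0→XXOOX/OXOX.*; (1,4)=-1→XXOO./OXOXX
ply 5, O at XXOOX/OXOX. | (1,4)=+0→XXOOX/OXOXO*
ply 6: XXOOX/OXOXO is terminal +0 (X); from .X.O./OX.X. depth 6

O's best at [.X.O./OX.X.]: (1,2)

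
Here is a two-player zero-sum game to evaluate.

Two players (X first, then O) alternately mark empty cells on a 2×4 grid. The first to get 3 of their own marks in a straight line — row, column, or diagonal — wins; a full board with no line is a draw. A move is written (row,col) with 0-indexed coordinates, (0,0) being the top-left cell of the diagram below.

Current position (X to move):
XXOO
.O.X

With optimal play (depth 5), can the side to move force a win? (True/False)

X winning at [XXOO/.O.X]: False

p1 X@[XXOO/.O.X]: (1,0)[XXOO/XO.X]+0* (1,2)[XXOO/.OXX]+0
p2 O@[XXOO/XO.X]: (1,2)[XXOO/XOOX]+0*
p3 X@[XXOO/XOOX] terminal +0; root [XXOO/.O.X] d5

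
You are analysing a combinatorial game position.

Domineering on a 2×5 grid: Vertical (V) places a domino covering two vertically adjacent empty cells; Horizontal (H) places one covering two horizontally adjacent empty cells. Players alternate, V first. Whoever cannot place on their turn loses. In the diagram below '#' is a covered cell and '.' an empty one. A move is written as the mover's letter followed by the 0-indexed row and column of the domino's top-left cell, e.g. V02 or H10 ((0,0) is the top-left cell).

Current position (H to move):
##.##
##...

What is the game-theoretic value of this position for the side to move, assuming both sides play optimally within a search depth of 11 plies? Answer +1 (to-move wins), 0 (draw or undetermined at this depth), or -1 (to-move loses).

value(##.##/##..., H) = +1

ply 1, H at ##.##/##... | H12=+1→##.##/####.*; H13=-1→##.##/##.##
ply 2: ##.##/####. is terminal -1 (V); from ##.##/##... depth 11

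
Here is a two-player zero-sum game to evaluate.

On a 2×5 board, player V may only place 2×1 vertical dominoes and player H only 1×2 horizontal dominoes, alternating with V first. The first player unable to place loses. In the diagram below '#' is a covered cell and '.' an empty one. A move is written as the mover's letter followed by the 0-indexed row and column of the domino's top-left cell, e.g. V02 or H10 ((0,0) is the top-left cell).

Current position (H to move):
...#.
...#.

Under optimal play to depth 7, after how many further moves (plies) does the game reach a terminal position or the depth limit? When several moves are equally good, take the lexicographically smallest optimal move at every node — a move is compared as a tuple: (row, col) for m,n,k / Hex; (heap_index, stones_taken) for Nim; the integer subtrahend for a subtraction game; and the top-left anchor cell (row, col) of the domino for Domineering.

[...#./...#.] H move#1: H00:-1/##.#./...#.*, H01:-1/.###./...#., H10:-1/...#./##.#., H11:-1/...#./.###.
[##.#./...#.] V move#2: V02:+1/####./..##.*, V04:-1/##.##/...##
[####./..##.] H move#3: H10:-1/####./####.*
[####./####.] V move#4: V04:+1/#####/#####*
[#####/#####] end (terminal -1, H#5); searched ...#./...#. to 7

PV length from [...#./...#.]: 4 plies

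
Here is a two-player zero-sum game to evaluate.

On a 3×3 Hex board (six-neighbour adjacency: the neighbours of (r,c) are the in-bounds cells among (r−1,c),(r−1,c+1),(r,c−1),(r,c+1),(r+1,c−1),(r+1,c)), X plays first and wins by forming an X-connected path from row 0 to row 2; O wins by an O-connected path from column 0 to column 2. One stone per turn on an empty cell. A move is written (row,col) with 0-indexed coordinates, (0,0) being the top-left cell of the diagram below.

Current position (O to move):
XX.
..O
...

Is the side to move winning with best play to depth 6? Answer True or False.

O winning at [XX./..O/...]: True

[XX./..O/...] O move#1: (0,2):-1/XXO/..O/..., (1,0):-1/XX./O.O/..., (1,1):+1/XX./.OO/...*, (2,0):+1/XX./..O/O.., (2,1):-1/XX./..O/.O., (2,2):-1/XX./..O/..O
[XX./.OO/...] X move#2: (0,2):-1/XXX/.OO/...*, (1,0):-1/XX./XOO/..., (2,0):-1/XX./.OO/X.., (2,1):-1/XX./.OO/.X., (2,2):-1/XX./.OO/..X
[XXX/.OO/...] O move#3: (1,0):+1/XXX/OOO/...*, (2,0):+1/XXX/.OO/O.., (2,1):+1/XXX/.OO/.O., (2,2):+1/XXX/.OO/..O
[XXX/OOO/...] end (terminal -1, X#4); searched XX./..O/... to 6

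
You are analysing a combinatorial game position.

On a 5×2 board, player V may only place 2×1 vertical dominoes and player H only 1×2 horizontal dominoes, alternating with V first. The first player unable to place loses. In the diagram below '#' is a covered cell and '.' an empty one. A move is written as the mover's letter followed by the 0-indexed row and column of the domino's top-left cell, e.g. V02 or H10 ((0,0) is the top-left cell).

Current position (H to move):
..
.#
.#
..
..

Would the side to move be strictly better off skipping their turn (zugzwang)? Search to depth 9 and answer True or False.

p1 H@[../.#/.#/../..]: H00[##/.#/.#/../..]-1 H30[../.#/.#/##/..]+1* H40[../.#/.#/../##]+1
p2 V@[../.#/.#/##/..]: V00[#./##/.#/##/..]-1* V10[../##/##/##/..]-1
p3 H@[#./##/.#/##/..]: H40[#./##/.#/##/##]+1*
p4 V@[#./##/.#/##/##] terminal -1; root [../.#/.#/../..] d9
if H skipped the turn, V would face:
~ p1 V@[../.#/.#/../..]: V00[#./##/.#/../..]-1 V10[../##/##/../..]-1 V20[../.#/##/#./..]+1* V30[../.#/.#/#./#.]+1 V31[../.#/.#/.#/.#]+1
~ p2 H@[../.#/##/#./..]: H00[##/.#/##/#./..]-1* H40[../.#/##/#./##]-1
~ p3 V@[##/.#/##/#./..]: V31[##/.#/##/##/.#]+1*
~ p4 H@[##/.#/##/##/.#] terminal -1; root [../.#/.#/../..] d9
compare (H): move=+1 vs pass=-1

zugzwang(../.#/.#/../.., H) = False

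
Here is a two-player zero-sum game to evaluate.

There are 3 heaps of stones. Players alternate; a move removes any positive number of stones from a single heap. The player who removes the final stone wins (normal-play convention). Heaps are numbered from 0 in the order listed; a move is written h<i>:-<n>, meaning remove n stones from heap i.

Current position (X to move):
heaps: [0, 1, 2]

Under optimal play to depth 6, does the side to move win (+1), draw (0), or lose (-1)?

ply 1, X at (0,1,2) | h1:-1=-1→(0,0,2); h2:-1=+1→(0,1,1)*; h2:-2=-1→(0,1,0)
ply 2, O at (0,1,1) | h1:-1=-1→(0,0,1)*; h2:-1=-1→(0,1,0)
ply 3, X at (0,0,1) | h2:-1=+1→(0,0,0)*
ply 4: (0,0,0) is terminal -1 (O); from (0,1,2) depth 6

value((0,1,2), X) = +1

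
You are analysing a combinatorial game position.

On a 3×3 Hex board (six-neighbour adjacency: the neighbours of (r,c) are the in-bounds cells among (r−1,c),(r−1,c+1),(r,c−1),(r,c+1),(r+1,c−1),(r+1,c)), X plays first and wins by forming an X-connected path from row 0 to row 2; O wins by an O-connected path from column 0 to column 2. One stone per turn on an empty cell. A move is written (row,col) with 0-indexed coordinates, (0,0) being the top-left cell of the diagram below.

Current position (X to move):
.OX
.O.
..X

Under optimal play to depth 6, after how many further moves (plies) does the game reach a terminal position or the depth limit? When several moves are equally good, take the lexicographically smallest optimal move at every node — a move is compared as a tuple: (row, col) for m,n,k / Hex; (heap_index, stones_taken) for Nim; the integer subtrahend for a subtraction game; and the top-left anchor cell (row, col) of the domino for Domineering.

p1 X@[.OX/.O./..X]: (0,0)[XOX/.O./..X]-1 (1,0)[.OX/XO./..X]-1 (1,2)[.OX/.OX/..X]+1* (2,0)[.OX/.O./X.X]-1 (2,1)[.OX/.O./.XX]-1
p2 O@[.OX/.OX/..X] terminal -1; root [.OX/.O./..X] d6

PV length from [.OX/.O./..X]: 1 ply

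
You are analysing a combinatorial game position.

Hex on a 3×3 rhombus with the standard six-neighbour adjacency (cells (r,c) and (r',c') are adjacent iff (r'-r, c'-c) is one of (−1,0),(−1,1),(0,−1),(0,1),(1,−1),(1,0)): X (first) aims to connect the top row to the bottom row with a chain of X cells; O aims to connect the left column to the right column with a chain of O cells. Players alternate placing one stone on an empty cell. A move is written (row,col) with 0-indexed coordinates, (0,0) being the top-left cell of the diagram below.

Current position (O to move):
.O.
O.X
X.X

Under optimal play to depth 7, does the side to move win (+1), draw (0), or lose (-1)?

[.O./O.X/X.X] O move#1: (0,0):-1/OO./O.X/X.X, (0,2):+1/.OO/O.X/X.X*, (1,1):-1/.O./OOX/X.X, (2,1):-1/.O./O.X/XOX
[.OO/O.X/X.X] end (terminal -1, X#2); searched .O./O.X/X.X to 7

value(.O./O.X/X.X, O) = +1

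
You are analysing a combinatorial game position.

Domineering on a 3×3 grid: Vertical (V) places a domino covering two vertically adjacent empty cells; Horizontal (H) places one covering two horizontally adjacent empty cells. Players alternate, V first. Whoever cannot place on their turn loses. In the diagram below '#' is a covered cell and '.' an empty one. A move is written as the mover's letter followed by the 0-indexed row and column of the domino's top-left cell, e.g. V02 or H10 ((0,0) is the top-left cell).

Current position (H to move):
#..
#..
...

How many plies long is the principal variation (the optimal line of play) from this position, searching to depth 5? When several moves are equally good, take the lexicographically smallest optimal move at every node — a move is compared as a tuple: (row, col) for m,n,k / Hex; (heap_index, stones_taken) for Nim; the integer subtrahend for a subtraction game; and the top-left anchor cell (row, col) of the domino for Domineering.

p1 H@[#../#../...]: H01[###/#../...]-1 H11[#../###/...]+1* H20[#../#../##.]-1 H21[#../#../.##]-1
p2 V@[#../###/...] terminal -1; root [#../#../...] d5

PV length from [#../#../...]: 1 ply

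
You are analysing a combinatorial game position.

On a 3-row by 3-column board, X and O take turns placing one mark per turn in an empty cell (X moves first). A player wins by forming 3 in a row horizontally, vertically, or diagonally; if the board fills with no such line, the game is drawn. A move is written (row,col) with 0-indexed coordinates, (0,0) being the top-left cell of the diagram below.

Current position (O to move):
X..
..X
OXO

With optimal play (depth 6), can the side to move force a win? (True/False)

O winning at [X../..X/OXO]: False

[X../..X/OXO] O move#1: (0,1):+0/XO./..X/OXO*, (0,2):-1/X.O/..X/OXO, (1,0):-1/X../O.X/OXO, (1,1):+0/X../.OX/OXO
[XO./..X/OXO] X move#2: (0,2):+0/XOX/..X/OXO*, (1,0):+0/XO./X.X/OXO, (1,1):+0/XO./.XX/OXO
[XOX/..X/OXO] O move#3: (1,0):+0/XOX/O.X/OXO*, (1,1):+0/XOX/.OX/OXO
[XOX/O.X/OXO] X move#4: (1,1):+0/XOX/OXX/OXO*
[XOX/OXX/OXO] end (terminal +0, O#5); searched X../..X/OXO to 6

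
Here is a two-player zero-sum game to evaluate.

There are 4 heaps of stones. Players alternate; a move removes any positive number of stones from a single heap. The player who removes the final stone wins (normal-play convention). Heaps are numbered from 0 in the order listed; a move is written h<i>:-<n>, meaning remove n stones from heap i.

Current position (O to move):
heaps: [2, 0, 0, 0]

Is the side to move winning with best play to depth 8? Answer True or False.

O winning at [(2,0,0,0)]: True

ply 1, O at (2,0,0,0) | h0:-1=-1→(1,0,0,0); h0:-2=+1→(0,0,0,0)*
ply 2: (0,0,0,0) is terminal -1 (X); from (2,0,0,0) depth 8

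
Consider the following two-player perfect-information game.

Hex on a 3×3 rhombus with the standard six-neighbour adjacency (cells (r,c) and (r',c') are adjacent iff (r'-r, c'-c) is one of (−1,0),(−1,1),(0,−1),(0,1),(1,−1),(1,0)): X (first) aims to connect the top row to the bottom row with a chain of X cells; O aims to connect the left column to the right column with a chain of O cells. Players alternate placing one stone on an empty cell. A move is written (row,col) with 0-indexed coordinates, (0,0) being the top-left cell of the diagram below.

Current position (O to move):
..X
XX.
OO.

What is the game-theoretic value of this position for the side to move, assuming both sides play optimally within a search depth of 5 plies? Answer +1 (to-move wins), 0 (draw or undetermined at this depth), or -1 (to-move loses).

value(..X/XX./OO., O) = +1

[..X/XX./OO.] O move#1: (0,0):+1/O.X/XX./OO.*, (0,1):+1/.OX/XX./OO., (1,2):+1/..X/XXO/OO., (2,2):+1/..X/XX./OOO
[O.X/XX./OO.] X move#2: (0,1):-1/OXX/XX./OO.*, (1,2):-1/O.X/XXX/OO., (2,2):-1/O.X/XX./OOX
[OXX/XX./OO.] O move#3: (1,2):+1/OXX/XXO/OO.*, (2,2):+1/OXX/XX./OOO
[OXX/XXO/OO.] end (terminal -1, X#4); searched ..X/XX./OO. to 5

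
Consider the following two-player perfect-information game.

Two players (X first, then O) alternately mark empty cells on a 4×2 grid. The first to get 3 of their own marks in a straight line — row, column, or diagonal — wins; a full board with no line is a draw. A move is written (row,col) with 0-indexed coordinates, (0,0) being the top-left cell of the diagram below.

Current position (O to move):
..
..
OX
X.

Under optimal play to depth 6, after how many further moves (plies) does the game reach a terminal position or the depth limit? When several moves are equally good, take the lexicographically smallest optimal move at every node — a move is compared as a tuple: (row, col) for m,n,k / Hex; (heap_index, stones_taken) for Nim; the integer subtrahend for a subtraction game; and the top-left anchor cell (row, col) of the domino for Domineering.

[../../OX/X.] O move#1: (0,0):+0/O./../OX/X.*, (0,1):+0/.O/../OX/X., (1,0):+0/../O./OX/X., (1,1):+0/../.O/OX/X., (3,1):+0/../../OX/XO
[O./../OX/X.] X move#2: (0,1):-1/OX/../OX/X., (1,0):+0/O./X./OX/X.*, (1,1):-1/O./.X/OX/X., (3,1):-1/O./../OX/XX
[O./X./OX/X.] O move#3: (0,1):+0/OO/X./OX/X.*, (1,1):+0/O./XO/OX/X., (3,1):+0/O./X./OX/XO
[OO/X./OX/X.] X move#4: (1,1):+0/OO/XX/OX/X.*, (3,1):+0/OO/X./OX/XX
[OO/XX/OX/X.] O move#5: (3,1):+0/OO/XX/OX/XO*
[OO/XX/OX/XO] end (terminal +0, X#6); searched ../../OX/X. to 6

PV length from [../../OX/X.]: 5 plies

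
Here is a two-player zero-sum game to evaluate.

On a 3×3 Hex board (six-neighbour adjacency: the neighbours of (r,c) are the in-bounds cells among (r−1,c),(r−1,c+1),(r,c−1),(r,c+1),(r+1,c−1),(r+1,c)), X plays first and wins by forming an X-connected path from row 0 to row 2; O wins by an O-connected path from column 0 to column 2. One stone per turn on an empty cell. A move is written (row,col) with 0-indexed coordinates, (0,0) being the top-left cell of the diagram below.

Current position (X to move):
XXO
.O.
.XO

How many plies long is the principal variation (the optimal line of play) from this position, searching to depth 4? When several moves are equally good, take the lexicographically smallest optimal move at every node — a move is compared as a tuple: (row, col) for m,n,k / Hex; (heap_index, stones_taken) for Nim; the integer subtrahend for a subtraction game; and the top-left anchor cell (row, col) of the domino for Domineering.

PV length from [XXO/.O./.XO]: 2 plies

ply 1, X at XXO/.O./.XO | (1,0)=-1→XXO/XO./.XO*; (1,2)=-1→XXO/.OX/.XO; (2,0)=-1→XXO/.O./XXO
ply 2, O at XXO/XO./.XO | (1,2)=-1→XXO/XOO/.XO; (2,0)=+1→XXO/XO./OXO*
ply 3: XXO/XO./OXO is terminal -1 (X); from XXO/.O./.XO depth 4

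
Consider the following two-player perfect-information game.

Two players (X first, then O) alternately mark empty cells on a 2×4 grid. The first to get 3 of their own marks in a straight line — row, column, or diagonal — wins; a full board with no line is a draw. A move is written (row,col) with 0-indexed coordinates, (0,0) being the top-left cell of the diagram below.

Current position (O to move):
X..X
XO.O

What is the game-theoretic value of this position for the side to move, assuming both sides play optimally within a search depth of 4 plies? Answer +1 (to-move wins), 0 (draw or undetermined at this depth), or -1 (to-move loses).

value(X..X/XO.O, O) = +1

[X..X/XO.O] O move#1: (0,1):+0/XO.X/XO.O, (0,2):+0/X.OX/XO.O, (1,2):+1/X..X/XOOO*
[X..X/XOOO] end (terminal -1, X#2); searched X..X/XO.O to 4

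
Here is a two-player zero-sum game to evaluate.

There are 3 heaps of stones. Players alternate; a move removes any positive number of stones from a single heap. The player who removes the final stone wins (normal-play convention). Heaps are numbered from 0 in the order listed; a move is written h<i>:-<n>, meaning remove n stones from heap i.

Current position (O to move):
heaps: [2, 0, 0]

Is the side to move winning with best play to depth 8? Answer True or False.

O winning at [(2,0,0)]: True

[(2,0,0)] O move#1: h0:-1:-1/(1,0,0), h0:-2:+1/(0,0,0)*
[(0,0,0)] end (terminal -1, X#2); searched (2,0,0) to 8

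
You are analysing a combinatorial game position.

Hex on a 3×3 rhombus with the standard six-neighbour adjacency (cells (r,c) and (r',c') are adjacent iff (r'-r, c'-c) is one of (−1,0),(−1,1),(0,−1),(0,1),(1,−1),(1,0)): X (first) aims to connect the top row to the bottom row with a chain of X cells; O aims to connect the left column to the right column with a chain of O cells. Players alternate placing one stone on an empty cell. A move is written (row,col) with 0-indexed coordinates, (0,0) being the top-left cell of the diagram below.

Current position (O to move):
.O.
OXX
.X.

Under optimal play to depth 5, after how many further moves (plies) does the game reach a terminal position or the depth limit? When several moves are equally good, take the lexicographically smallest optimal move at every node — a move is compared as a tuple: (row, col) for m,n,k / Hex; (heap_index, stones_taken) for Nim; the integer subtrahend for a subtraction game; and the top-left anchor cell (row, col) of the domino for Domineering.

PV length from [.O./OXX/.X.]: 1 ply

[.O./OXX/.X.] O move#1: (0,0):-1/OO./OXX/.X., (0,2):+1/.OO/OXX/.X.*, (2,0):-1/.O./OXX/OX., (2,2):-1/.O./OXX/.XO
[.OO/OXX/.X.] end (terminal -1, X#2); searched .O./OXX/.X. to 5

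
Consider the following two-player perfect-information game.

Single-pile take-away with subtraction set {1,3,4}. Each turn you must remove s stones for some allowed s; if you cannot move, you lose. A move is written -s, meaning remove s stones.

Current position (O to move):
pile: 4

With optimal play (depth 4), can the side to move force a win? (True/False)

[4] O move#1: -1:-1/3, -3:-1/1, -4:+1/0*
[0] end (terminal -1, X#2); searched 4 to 4

O winning at [4]: True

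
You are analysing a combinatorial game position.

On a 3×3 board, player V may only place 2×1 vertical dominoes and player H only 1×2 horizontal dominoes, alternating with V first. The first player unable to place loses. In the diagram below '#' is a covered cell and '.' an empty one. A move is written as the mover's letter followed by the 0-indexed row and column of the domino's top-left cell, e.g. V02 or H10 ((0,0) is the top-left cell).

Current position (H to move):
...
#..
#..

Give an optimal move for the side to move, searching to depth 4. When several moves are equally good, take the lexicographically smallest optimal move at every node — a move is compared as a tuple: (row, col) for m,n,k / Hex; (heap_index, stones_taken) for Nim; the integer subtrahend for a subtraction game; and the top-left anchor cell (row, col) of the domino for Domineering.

ply 1, H at .../#../#.. | H00=-1→##./#../#..; H01=-1→.##/#../#..; H11=+1→.../###/#..*; H21=-1→.../#../###
ply 2: .../###/#.. is terminal -1 (V); from .../#../#.. depth 4

H's best at [.../#../#..]: H11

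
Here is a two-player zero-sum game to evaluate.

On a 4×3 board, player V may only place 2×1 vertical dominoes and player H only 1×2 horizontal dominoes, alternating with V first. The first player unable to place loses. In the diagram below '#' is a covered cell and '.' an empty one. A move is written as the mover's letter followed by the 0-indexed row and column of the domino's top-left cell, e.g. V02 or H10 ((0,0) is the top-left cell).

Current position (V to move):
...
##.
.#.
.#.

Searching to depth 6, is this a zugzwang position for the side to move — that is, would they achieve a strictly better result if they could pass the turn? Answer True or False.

p1 V@[.../##./.#./.#.]: V02[..#/###/.#./.#.]+1* V12[.../###/.##/.#.]+1 V20[.../##./##./##.]+1 V22[.../##./.##/.##]+1
p2 H@[..#/###/.#./.#.]: H00[###/###/.#./.#.]-1*
p3 V@[###/###/.#./.#.]: V20[###/###/##./##.]+1* V22[###/###/.##/.##]+1
p4 H@[###/###/##./##.] terminal -1; root [.../##./.#./.#.] d6
pass branch (H moves first from the same position):
  | p1 H@[.../##./.#./.#.]: H00[##./##./.#./.#.]-1* H01[.##/##./.#./.#.]-1
  | p2 V@[##./##./.#./.#.]: V02[###/###/.#./.#.]+1* V12[##./###/.##/.#.]+1 V20[##./##./##./##.]+1 V22[##./##./.##/.##]+1
  | p3 H@[###/###/.#./.#.] terminal -1; root [.../##./.#./.#.] d6
V moving scores +1; V passing scores +1

zugzwang(.../##./.#./.#., V) = False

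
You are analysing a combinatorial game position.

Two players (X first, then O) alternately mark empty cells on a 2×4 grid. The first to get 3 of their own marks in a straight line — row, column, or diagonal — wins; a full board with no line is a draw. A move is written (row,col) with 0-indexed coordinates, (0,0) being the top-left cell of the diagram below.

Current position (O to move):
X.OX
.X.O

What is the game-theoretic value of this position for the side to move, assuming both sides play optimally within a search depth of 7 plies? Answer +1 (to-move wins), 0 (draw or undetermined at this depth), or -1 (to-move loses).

ply 1, O at X.OX/.X.O | (0,1)=+0→XOOX/.X.O*; (1,0)=+0→X.OX/OX.O; (1,2)=+0→X.OX/.XOO
ply 2, X at XOOX/.X.O | (1,0)=+0→XOOX/XX.O*; (1,2)=+0→XOOX/.XXO
ply 3, O at XOOX/XX.O | (1,2)=+0→XOOX/XXOO*
ply 4: XOOX/XXOO is terminal +0 (X); from X.OX/.X.O depth 7

value(X.OX/.X.O, O) = 0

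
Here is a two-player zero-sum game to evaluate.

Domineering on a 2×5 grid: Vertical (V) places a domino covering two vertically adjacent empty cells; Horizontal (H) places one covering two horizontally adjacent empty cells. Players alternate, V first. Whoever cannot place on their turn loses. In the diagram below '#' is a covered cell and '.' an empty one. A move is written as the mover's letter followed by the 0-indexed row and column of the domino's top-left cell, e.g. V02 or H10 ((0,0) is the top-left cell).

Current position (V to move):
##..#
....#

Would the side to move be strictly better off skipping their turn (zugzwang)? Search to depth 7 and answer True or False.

ply 1, V at ##..#/....# | V02=+1→###.#/..#.#*; V03=-1→##.##/...##
ply 2, H at ###.#/..#.# | H10=-1→###.#/###.#*
ply 3, V at ###.#/###.# | V03=+1→#####/#####*
ply 4: #####/##### is terminal -1 (H); from ##..#/....# depth 7
if V skipped the turn, H would face:
~ ply 1, H at ##..#/....# | H02=+1→#####/....#*; H10=-1→##..#/##..#; H11=-1→##..#/.##.#; H12=+1→##..#/..###
~ ply 2: #####/....# is terminal -1 (V); from ##..#/....# depth 7
compare (V): move=+1 vs pass=-1

zugzwang(##..#/....#, V) = False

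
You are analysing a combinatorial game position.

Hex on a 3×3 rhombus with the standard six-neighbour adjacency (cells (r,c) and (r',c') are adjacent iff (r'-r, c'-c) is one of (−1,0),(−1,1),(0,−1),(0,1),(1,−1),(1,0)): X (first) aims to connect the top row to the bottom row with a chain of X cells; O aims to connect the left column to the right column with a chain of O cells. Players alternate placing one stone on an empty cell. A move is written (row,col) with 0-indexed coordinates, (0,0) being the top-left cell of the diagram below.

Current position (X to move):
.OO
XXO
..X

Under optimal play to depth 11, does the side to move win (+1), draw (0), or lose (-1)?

ply 1, X at .OO/XXO/..X | (0,0)=+1→XOO/XXO/..X*; (2,0)=-1→.OO/XXO/X.X; (2,1)=-1→.OO/XXO/.XX
ply 2, O at XOO/XXO/..X | (2,0)=-1→XOO/XXO/O.X*; (2,1)=-1→XOO/XXO/.OX
ply 3, X at XOO/XXO/O.X | (2,1)=+1→XOO/XXO/OXX*
ply 4: XOO/XXO/OXX is terminal -1 (O); from .OO/XXO/..X depth 11

value(.OO/XXO/..X, X) = +1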